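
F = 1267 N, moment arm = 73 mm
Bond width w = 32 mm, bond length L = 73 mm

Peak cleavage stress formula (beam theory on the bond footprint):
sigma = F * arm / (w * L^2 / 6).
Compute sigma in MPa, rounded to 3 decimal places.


sigma = (1267 * 73) / (32 * 5329 / 6)
= 92491 * 6 / 170528
= 554946 / 170528
= 3.254 MPa

3.254


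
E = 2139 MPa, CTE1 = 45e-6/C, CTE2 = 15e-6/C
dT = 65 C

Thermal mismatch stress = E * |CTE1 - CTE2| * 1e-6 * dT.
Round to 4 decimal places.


= 2139 * 30e-6 * 65
= 4.1711 MPa

4.1711


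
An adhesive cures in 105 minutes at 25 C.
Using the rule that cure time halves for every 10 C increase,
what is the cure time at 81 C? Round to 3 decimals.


Factor = 2^((81 - 25) / 10) = 48.5029
Cure time = 105 / 48.5029
= 2.165 minutes

2.165


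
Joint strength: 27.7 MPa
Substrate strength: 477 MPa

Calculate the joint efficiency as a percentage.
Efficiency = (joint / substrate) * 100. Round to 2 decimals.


Efficiency = (27.7 / 477) * 100 = 5.81%

5.81


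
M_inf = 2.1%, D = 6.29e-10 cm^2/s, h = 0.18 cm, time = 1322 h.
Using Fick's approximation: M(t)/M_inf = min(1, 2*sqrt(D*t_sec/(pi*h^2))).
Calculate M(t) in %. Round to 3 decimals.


t = 4759200 s
ratio = min(1, 2*sqrt(6.29e-10*4759200/(pi*0.0324)))
= 0.342985
M(t) = 2.1 * 0.342985 = 0.720%

0.720


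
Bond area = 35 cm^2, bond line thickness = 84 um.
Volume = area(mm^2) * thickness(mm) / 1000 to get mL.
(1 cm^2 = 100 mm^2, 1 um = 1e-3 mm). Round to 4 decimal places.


area_mm2 = 35 * 100 = 3500
blt_mm = 84 * 1e-3 = 0.084
vol_mm3 = 3500 * 0.084 = 294.0
vol_mL = 294.0 / 1000 = 0.2940 mL

0.2940


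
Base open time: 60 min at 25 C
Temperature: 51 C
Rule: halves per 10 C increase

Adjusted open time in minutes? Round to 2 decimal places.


Acceleration = 2^((51-25)/10) = 6.0629
Open time = 60 / 6.0629 = 9.90 min

9.90


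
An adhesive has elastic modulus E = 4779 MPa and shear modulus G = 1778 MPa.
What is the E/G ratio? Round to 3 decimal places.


E/G = 4779 / 1778 = 2.688

2.688


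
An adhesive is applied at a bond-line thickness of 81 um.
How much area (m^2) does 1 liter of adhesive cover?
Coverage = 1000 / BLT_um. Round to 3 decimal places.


Coverage = 1000 / 81 = 12.346 m^2

12.346


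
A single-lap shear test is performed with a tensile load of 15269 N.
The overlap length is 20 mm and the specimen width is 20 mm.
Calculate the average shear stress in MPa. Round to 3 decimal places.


Shear stress = F / (overlap * width)
= 15269 / (20 * 20)
= 15269 / 400
= 38.173 MPa

38.173


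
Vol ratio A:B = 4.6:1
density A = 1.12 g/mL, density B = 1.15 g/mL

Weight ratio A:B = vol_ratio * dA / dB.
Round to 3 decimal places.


Weight ratio = 4.6 * 1.12 / 1.15
= 4.480

4.480


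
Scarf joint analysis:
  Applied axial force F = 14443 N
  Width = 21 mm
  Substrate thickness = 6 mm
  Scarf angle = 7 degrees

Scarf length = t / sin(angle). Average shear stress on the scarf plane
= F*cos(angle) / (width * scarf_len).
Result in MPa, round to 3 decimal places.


Scarf length = 6 / sin(7 deg) = 49.2331 mm
cos(7 deg) = 0.992546
Shear = 14443 * 0.992546 / (21 * 49.2331)
= 13.865 MPa

13.865


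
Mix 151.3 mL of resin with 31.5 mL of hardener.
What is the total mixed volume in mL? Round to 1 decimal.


Total = 151.3 + 31.5 = 182.8 mL

182.8


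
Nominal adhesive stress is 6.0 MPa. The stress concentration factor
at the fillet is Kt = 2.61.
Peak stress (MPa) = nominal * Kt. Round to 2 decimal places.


Peak = 6.0 * 2.61 = 15.66 MPa

15.66


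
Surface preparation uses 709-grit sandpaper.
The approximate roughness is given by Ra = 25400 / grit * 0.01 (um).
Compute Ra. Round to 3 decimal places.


Ra = 25400 / 709 * 0.01
= 254 / 709
= 0.358 um

0.358


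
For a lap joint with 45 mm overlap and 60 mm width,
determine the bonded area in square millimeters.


Area = 45 * 60 = 2700 mm^2

2700


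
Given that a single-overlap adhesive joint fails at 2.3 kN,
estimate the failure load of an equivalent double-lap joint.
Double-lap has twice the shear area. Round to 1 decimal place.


Double-lap factor = 2
Expected load = 2.3 * 2 = 4.6 kN

4.6


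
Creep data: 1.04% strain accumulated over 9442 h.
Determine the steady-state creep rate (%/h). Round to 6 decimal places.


Rate = 1.04 / 9442 = 0.000110 %/h

0.000110


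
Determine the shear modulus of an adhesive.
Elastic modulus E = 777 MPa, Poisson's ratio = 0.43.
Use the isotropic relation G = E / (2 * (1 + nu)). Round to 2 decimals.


G = 777 / (2*(1+0.43)) = 777 / 2.86
= 271.68 MPa

271.68


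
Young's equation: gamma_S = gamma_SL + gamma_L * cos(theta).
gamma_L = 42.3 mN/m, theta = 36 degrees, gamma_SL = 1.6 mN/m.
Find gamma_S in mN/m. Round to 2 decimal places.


cos(36 deg) = 0.809017
gamma_S = 1.6 + 42.3 * 0.809017
= 35.82 mN/m

35.82


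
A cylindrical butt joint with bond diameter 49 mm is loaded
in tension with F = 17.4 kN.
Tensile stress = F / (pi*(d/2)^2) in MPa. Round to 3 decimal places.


Area = pi * (49/2)^2 = 1885.7410 mm^2
Stress = 17.4*1000 / 1885.7410
= 9.227 MPa

9.227


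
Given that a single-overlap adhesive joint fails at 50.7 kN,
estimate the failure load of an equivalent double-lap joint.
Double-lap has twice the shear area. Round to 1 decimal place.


Double-lap factor = 2
Expected load = 50.7 * 2 = 101.4 kN

101.4


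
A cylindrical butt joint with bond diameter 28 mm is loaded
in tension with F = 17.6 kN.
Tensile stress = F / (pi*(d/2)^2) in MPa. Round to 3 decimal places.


Area = pi * (28/2)^2 = 615.7522 mm^2
Stress = 17.6*1000 / 615.7522
= 28.583 MPa

28.583


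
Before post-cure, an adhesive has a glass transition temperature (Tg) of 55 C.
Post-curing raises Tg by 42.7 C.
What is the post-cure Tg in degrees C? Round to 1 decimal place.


Tg_post = Tg_base + delta_Tg
= 55 + 42.7
= 97.7 C

97.7


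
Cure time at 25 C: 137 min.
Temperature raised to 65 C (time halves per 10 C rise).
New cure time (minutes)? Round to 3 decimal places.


Acceleration factor = 2^(40/10) = 16.0000
New time = 137 / 16.0000 = 8.563 min

8.563


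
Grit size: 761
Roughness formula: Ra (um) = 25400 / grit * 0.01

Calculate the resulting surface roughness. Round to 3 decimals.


Ra = 25400 / 761 * 0.01
= 0.334 um

0.334


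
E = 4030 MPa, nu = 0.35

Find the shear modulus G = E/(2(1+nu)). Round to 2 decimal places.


G = 4030 / (2 * 1.35)
= 1492.59 MPa

1492.59


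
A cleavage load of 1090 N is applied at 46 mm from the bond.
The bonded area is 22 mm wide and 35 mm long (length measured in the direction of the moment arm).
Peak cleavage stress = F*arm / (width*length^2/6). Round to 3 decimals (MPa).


Moment = 1090 * 46 = 50140 N*mm
Section modulus = 22 * 1225 / 6 = 26950 / 6 mm^3
Stress = 50140 / (26950 / 6) = 300840 / 26950
= 11.163 MPa

11.163


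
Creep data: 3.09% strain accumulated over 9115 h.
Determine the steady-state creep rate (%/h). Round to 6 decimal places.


Rate = 3.09 / 9115 = 0.000339 %/h

0.000339


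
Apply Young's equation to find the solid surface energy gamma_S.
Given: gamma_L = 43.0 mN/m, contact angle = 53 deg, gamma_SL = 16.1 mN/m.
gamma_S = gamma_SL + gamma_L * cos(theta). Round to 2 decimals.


theta_rad = 53 * pi/180 = 0.925025
gamma_S = 16.1 + 43.0 * cos(0.925025)
= 41.98 mN/m

41.98


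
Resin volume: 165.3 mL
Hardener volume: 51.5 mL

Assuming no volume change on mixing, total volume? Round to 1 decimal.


V_total = 165.3 + 51.5 = 216.8 mL

216.8


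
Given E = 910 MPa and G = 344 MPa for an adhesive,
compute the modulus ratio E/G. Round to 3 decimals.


E/G ratio = 910 / 344 = 2.645

2.645


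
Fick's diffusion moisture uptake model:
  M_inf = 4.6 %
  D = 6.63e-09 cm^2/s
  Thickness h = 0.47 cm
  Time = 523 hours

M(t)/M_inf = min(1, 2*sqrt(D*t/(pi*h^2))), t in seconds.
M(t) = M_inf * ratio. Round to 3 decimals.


t_sec = 523 * 3600 = 1882800
ratio = 2*sqrt(6.63e-09*1882800/(pi*0.47^2))
= min(1, 0.268235)
= 0.268235
M(t) = 4.6 * 0.268235 = 1.234 %

1.234


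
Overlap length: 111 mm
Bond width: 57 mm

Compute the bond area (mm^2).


Bond area = 111 * 57 = 6327 mm^2

6327


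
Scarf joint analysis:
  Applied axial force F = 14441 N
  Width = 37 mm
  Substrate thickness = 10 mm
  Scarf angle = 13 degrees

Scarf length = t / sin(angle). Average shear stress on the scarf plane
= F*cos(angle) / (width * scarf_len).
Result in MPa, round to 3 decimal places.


Scarf length = 10 / sin(13 deg) = 44.4541 mm
cos(13 deg) = 0.974370
Shear = 14441 * 0.974370 / (37 * 44.4541)
= 8.555 MPa

8.555


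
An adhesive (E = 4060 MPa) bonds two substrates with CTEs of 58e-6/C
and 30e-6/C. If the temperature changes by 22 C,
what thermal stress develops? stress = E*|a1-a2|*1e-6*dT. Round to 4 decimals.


Stress = 4060 * |58 - 30| * 1e-6 * 22
= 2.5010 MPa

2.5010


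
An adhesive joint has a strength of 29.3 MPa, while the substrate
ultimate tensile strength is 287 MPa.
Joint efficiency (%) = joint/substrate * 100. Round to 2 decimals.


Efficiency = 29.3 / 287 * 100
= 10.21%

10.21


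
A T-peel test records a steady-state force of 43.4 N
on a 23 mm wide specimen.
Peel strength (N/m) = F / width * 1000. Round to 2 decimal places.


Peel strength = 43.4 / 23 * 1000
= 1886.96 N/m

1886.96


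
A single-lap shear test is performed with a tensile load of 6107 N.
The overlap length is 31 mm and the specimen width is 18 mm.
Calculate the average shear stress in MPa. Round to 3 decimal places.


Shear stress = F / (overlap * width)
= 6107 / (31 * 18)
= 6107 / 558
= 10.944 MPa

10.944


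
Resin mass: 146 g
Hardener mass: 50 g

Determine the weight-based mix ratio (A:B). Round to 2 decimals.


Ratio = 146 / 50 = 2.92

2.92


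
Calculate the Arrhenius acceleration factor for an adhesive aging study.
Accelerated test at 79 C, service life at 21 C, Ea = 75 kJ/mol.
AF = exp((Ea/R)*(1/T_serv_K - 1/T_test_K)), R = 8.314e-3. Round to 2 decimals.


T_test = 352.15 K, T_serv = 294.15 K
Ea/R = 75 / 0.008314 = 9020.93
AF = exp(9020.93 * (1/294.15 - 1/352.15))
= 156.19

156.19


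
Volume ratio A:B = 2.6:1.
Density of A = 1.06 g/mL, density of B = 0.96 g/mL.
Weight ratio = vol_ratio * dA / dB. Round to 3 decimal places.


Wt ratio = 2.6 * 1.06 / 0.96
= 2.871

2.871


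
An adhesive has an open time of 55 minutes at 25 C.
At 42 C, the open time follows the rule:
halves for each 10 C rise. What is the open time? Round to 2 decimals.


Factor = 2^((42-25)/10) = 3.2490
Open time = 55 / 3.2490 = 16.93 min

16.93


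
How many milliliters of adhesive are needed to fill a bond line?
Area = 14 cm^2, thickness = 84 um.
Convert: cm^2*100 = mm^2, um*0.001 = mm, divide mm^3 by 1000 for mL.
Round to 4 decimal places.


= (14 * 100) * (84 * 0.001) / 1000
= 0.1176 mL

0.1176


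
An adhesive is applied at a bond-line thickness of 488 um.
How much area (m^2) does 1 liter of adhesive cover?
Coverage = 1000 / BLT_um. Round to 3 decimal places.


Coverage = 1000 / 488 = 2.049 m^2

2.049


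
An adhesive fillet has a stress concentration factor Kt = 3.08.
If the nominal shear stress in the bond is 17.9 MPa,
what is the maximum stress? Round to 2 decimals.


Max stress = 17.9 * 3.08 = 55.13 MPa

55.13


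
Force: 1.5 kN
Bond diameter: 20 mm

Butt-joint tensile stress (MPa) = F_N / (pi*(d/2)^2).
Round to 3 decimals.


F_N = 1.5 * 1000 = 1500.0 N
A = pi*(10.0)^2 = 314.1593 mm^2
stress = 1500.0 / 314.1593 = 4.775 MPa

4.775


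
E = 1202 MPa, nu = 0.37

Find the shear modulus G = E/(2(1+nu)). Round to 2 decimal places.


G = 1202 / (2 * 1.37)
= 438.69 MPa

438.69


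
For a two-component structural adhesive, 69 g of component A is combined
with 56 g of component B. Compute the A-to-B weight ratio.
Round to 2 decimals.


Weight ratio A:B = 69 / 56
= 1.23

1.23


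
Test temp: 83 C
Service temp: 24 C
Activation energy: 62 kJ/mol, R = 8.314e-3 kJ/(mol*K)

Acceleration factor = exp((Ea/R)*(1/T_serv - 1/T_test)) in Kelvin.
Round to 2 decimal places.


AF = exp((62/0.008314)*(1/297.15 - 1/356.15))
= 63.91

63.91


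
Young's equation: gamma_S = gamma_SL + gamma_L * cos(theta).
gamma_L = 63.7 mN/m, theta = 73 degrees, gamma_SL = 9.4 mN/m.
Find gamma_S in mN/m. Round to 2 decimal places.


cos(73 deg) = 0.292372
gamma_S = 9.4 + 63.7 * 0.292372
= 28.02 mN/m

28.02


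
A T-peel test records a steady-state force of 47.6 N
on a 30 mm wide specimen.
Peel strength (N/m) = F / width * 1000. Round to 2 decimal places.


Peel strength = 47.6 / 30 * 1000
= 1586.67 N/m

1586.67


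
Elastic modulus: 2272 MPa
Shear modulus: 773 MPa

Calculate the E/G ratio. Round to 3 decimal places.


E / G = 2272 / 773 = 2.939

2.939


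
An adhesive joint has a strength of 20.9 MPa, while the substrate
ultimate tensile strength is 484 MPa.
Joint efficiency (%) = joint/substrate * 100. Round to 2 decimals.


Efficiency = 20.9 / 484 * 100
= 4.32%

4.32


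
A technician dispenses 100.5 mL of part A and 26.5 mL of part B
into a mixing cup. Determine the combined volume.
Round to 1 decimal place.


Combined volume = 100.5 + 26.5
= 127.0 mL

127.0


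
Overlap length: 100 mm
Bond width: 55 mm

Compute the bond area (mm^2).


Bond area = 100 * 55 = 5500 mm^2

5500


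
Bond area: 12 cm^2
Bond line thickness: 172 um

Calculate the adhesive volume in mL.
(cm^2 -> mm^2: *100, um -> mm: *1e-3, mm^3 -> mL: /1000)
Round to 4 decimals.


V = 12*100 * 172*1e-3 / 1000
= 0.2064 mL

0.2064


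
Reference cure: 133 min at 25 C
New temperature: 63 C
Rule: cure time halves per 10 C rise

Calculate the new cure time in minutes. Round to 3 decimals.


factor = 2^((63-25)/10) = 13.9288
t_new = 133 / 13.9288 = 9.549 min

9.549


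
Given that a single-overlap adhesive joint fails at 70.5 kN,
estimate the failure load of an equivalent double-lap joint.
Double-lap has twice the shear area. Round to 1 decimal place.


Double-lap factor = 2
Expected load = 70.5 * 2 = 141.0 kN

141.0


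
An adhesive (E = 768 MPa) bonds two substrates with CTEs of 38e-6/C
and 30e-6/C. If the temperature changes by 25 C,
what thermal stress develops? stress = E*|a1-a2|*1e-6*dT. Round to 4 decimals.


Stress = 768 * |38 - 30| * 1e-6 * 25
= 0.1536 MPa

0.1536


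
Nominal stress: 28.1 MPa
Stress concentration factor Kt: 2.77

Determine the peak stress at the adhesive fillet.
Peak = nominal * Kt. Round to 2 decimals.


Peak stress = 28.1 * 2.77
= 77.84 MPa

77.84


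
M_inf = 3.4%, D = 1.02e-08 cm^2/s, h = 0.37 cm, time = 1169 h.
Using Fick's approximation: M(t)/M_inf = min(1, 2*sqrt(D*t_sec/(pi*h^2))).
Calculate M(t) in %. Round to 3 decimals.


t = 4208400 s
ratio = min(1, 2*sqrt(1.02e-08*4208400/(pi*0.1369)))
= 0.631847
M(t) = 3.4 * 0.631847 = 2.148%

2.148


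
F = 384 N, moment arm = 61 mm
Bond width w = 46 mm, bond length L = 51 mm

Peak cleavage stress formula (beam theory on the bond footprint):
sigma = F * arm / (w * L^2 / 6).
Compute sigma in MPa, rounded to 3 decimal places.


sigma = (384 * 61) / (46 * 2601 / 6)
= 23424 * 6 / 119646
= 140544 / 119646
= 1.175 MPa

1.175


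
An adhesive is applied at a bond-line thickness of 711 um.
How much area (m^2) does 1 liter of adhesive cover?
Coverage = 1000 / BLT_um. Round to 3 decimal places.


Coverage = 1000 / 711 = 1.406 m^2

1.406


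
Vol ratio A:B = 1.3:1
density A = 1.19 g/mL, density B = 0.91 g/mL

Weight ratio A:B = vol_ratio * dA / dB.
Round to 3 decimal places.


Weight ratio = 1.3 * 1.19 / 0.91
= 1.700

1.700


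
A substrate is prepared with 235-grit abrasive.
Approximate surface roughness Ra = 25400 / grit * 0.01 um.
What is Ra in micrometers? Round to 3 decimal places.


Ra = 25400 / 235 * 0.01 = 1.081 um

1.081


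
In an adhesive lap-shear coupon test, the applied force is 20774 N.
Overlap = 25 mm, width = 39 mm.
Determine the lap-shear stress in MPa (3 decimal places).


stress = F / (overlap * width)
= 20774 / (25 * 39)
= 21.307 MPa

21.307


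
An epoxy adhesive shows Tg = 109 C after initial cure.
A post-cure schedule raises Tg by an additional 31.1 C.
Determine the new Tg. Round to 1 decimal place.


New Tg = 109 + 31.1
= 140.1 C

140.1


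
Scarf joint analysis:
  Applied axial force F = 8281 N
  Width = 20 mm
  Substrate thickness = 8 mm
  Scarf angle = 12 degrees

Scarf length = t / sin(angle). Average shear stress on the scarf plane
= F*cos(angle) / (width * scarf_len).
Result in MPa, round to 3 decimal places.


Scarf length = 8 / sin(12 deg) = 38.4779 mm
cos(12 deg) = 0.978148
Shear = 8281 * 0.978148 / (20 * 38.4779)
= 10.526 MPa

10.526


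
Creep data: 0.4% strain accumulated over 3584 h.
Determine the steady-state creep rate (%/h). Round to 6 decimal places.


Rate = 0.4 / 3584 = 0.000112 %/h

0.000112


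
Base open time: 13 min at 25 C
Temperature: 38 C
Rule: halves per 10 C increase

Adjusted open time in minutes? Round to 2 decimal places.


Acceleration = 2^((38-25)/10) = 2.4623
Open time = 13 / 2.4623 = 5.28 min

5.28


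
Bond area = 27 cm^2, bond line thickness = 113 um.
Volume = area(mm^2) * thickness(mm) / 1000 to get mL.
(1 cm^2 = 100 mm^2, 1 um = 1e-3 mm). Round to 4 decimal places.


area_mm2 = 27 * 100 = 2700
blt_mm = 113 * 1e-3 = 0.113
vol_mm3 = 2700 * 0.113 = 305.1
vol_mL = 305.1 / 1000 = 0.3051 mL

0.3051


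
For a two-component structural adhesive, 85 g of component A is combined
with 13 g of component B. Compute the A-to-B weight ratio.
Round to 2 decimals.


Weight ratio A:B = 85 / 13
= 6.54

6.54


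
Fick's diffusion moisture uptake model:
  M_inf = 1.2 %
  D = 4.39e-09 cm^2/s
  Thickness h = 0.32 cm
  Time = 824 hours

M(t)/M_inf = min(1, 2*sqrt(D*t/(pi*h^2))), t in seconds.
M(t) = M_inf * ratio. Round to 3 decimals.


t_sec = 824 * 3600 = 2966400
ratio = 2*sqrt(4.39e-09*2966400/(pi*0.32^2))
= min(1, 0.402395)
= 0.402395
M(t) = 1.2 * 0.402395 = 0.483 %

0.483


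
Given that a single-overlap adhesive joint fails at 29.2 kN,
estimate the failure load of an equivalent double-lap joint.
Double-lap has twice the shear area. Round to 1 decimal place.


Double-lap factor = 2
Expected load = 29.2 * 2 = 58.4 kN

58.4


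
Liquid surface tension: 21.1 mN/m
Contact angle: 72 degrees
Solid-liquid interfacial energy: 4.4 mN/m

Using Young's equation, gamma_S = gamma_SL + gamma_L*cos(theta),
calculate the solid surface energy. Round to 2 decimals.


gamma_S = 4.4 + 21.1 * cos(72)
= 10.92 mN/m

10.92


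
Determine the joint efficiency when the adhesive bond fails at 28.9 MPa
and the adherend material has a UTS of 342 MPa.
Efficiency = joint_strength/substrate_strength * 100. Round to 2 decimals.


Joint efficiency = 28.9 / 342 * 100
= 8.45%

8.45


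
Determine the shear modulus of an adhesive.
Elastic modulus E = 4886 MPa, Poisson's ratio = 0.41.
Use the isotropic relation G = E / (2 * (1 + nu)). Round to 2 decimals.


G = 4886 / (2*(1+0.41)) = 4886 / 2.82
= 1732.62 MPa

1732.62


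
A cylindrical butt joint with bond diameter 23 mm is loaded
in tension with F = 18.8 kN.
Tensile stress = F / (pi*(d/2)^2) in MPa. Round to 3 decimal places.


Area = pi * (23/2)^2 = 415.4756 mm^2
Stress = 18.8*1000 / 415.4756
= 45.249 MPa

45.249


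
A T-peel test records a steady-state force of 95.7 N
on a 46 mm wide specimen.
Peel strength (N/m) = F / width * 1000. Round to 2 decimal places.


Peel strength = 95.7 / 46 * 1000
= 2080.43 N/m

2080.43


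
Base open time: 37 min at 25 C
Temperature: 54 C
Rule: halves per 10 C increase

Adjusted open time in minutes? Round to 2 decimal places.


Acceleration = 2^((54-25)/10) = 7.4643
Open time = 37 / 7.4643 = 4.96 min

4.96


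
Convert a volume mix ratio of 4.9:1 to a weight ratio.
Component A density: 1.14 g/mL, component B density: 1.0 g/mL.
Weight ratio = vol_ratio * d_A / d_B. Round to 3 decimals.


= 4.9 * 1.14 / 1.0 = 5.586

5.586


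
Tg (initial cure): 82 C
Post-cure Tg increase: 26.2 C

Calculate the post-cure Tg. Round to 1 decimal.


Post-cure Tg = 82 + 26.2 = 108.2 C

108.2


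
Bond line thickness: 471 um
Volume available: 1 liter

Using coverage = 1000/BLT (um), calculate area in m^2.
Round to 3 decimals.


1 L = 1e6 mm^3, thickness = 471 um = 0.471 mm
Area = 1e6 / 0.471 mm^2 = (1e6 / 0.471) / 1e6 m^2 = 1000 / 471 m^2
= 2.123 m^2

2.123


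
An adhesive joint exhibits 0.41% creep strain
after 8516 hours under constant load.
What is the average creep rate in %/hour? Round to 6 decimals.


Creep rate = strain / time
= 0.41 / 8516
= 0.000048 %/h

0.000048


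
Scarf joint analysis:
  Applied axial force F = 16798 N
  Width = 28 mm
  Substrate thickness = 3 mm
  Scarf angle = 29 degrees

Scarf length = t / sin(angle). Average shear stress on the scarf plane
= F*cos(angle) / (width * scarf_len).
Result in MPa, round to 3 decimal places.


Scarf length = 3 / sin(29 deg) = 6.1880 mm
cos(29 deg) = 0.874620
Shear = 16798 * 0.874620 / (28 * 6.1880)
= 84.795 MPa

84.795


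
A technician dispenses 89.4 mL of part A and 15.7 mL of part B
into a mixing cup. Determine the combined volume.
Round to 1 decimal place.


Combined volume = 89.4 + 15.7
= 105.1 mL

105.1


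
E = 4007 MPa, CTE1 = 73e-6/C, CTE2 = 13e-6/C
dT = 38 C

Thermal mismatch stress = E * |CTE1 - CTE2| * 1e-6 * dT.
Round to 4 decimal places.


= 4007 * 60e-6 * 38
= 9.1360 MPa

9.1360


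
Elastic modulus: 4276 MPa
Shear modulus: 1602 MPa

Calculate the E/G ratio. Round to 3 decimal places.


E / G = 4276 / 1602 = 2.669

2.669


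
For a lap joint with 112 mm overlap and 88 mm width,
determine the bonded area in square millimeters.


Area = 112 * 88 = 9856 mm^2

9856


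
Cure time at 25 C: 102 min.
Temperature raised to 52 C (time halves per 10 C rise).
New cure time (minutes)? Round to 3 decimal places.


Acceleration factor = 2^(27/10) = 6.4980
New time = 102 / 6.4980 = 15.697 min

15.697


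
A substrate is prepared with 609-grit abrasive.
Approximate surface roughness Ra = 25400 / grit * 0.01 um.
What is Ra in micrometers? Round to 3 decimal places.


Ra = 25400 / 609 * 0.01 = 0.417 um

0.417


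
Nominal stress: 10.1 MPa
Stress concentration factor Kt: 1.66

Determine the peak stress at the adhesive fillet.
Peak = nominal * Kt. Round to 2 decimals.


Peak stress = 10.1 * 1.66
= 16.77 MPa

16.77


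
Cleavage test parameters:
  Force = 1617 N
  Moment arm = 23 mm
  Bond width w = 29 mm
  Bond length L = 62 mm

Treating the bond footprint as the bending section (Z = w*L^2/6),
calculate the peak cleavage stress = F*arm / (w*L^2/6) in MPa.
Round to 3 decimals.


M = 1617 * 23 = 37191 N*mm
Z = 29 * 62^2 / 6 = 111476 / 6 mm^3
sigma = M / Z = 6 * 37191 / 111476 = 223146 / 111476
= 2.002 MPa

2.002


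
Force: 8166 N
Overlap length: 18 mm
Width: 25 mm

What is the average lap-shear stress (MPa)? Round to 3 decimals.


Average shear stress = F / (overlap * width)
= 8166 / (18 * 25)
= 18.147 MPa

18.147


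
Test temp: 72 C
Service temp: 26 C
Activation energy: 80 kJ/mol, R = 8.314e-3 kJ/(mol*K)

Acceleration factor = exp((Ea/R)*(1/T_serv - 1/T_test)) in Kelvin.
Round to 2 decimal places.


AF = exp((80/0.008314)*(1/299.15 - 1/345.15))
= 72.74

72.74


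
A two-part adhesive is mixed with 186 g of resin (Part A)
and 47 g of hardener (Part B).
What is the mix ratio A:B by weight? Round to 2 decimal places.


Mix ratio = mass_A / mass_B
= 186 / 47
= 3.96

3.96


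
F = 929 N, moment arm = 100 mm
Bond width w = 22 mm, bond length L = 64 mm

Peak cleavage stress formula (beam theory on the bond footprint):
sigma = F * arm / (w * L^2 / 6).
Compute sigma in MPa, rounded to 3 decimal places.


sigma = (929 * 100) / (22 * 4096 / 6)
= 92900 * 6 / 90112
= 557400 / 90112
= 6.186 MPa

6.186


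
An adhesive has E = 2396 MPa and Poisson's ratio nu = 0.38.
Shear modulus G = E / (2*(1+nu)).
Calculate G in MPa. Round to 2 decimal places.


G = 2396 / (2*(1+0.38))
= 2396 / 2.76
= 868.12 MPa

868.12


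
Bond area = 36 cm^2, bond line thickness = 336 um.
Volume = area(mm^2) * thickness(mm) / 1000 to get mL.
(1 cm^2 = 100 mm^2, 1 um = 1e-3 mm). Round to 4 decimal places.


area_mm2 = 36 * 100 = 3600
blt_mm = 336 * 1e-3 = 0.336
vol_mm3 = 3600 * 0.336 = 1209.6
vol_mL = 1209.6 / 1000 = 1.2096 mL

1.2096


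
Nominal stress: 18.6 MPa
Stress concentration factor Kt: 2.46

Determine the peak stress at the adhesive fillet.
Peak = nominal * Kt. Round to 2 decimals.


Peak stress = 18.6 * 2.46
= 45.76 MPa

45.76


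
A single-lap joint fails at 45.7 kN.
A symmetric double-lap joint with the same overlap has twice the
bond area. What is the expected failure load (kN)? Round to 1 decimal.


Double-lap load = 2 * 45.7 = 91.4 kN

91.4


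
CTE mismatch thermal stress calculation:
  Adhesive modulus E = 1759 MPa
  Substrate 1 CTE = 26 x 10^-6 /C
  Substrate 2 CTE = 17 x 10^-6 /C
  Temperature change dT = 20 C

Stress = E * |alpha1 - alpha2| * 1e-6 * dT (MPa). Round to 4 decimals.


delta_alpha = |26 - 17| = 9 x 10^-6/C
Stress = 1759 * 9e-6 * 20
= 0.3166 MPa

0.3166


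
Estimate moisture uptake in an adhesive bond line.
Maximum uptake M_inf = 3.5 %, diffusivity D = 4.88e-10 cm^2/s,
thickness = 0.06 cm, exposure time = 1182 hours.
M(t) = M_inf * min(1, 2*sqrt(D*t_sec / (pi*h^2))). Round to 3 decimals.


Convert time: 1182 h = 4255200 s
ratio = min(1, 2*sqrt(4.88e-10*4255200/(pi*0.06^2)))
= 0.856986
M(t) = 3.5 * 0.856986 = 2.999%

2.999


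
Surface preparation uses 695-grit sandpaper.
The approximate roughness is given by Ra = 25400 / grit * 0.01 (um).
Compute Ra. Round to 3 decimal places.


Ra = 25400 / 695 * 0.01
= 254 / 695
= 0.365 um

0.365


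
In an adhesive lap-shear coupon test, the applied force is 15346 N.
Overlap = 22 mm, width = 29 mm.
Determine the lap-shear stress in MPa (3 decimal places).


stress = F / (overlap * width)
= 15346 / (22 * 29)
= 24.053 MPa

24.053


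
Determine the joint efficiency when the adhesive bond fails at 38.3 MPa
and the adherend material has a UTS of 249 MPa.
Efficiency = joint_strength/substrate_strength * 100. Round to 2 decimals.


Joint efficiency = 38.3 / 249 * 100
= 15.38%

15.38


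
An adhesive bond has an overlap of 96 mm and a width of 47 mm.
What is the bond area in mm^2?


Bond area = overlap * width
= 96 * 47
= 4512 mm^2

4512


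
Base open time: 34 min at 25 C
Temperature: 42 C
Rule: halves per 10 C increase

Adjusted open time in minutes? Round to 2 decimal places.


Acceleration = 2^((42-25)/10) = 3.2490
Open time = 34 / 3.2490 = 10.46 min

10.46


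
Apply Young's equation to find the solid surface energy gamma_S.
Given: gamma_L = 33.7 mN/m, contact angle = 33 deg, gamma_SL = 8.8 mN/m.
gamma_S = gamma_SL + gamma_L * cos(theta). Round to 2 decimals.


theta_rad = 33 * pi/180 = 0.575959
gamma_S = 8.8 + 33.7 * cos(0.575959)
= 37.06 mN/m

37.06


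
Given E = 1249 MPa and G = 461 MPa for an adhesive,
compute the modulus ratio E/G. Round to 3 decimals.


E/G ratio = 1249 / 461 = 2.709

2.709


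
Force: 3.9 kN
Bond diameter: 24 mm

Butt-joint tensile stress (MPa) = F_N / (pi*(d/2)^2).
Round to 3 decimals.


F_N = 3.9 * 1000 = 3900.0 N
A = pi*(12.0)^2 = 452.3893 mm^2
stress = 3900.0 / 452.3893 = 8.621 MPa

8.621


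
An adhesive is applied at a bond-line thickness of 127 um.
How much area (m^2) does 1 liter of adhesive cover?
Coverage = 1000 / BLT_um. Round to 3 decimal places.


Coverage = 1000 / 127 = 7.874 m^2

7.874


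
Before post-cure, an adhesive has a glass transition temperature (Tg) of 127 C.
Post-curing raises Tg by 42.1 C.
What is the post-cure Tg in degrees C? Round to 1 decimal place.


Tg_post = Tg_base + delta_Tg
= 127 + 42.1
= 169.1 C

169.1


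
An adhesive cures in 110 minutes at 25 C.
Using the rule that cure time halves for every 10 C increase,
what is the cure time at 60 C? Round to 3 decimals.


Factor = 2^((60 - 25) / 10) = 11.3137
Cure time = 110 / 11.3137
= 9.723 minutes

9.723


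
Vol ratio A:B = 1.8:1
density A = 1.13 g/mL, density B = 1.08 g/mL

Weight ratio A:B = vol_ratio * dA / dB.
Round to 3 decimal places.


Weight ratio = 1.8 * 1.13 / 1.08
= 1.883

1.883


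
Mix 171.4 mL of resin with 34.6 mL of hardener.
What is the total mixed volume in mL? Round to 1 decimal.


Total = 171.4 + 34.6 = 206.0 mL

206.0


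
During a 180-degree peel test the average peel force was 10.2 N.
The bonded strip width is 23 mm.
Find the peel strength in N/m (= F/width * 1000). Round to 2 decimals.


Peel strength = F/width * 1000
= 10.2 / 23 * 1000
= 443.48 N/m

443.48


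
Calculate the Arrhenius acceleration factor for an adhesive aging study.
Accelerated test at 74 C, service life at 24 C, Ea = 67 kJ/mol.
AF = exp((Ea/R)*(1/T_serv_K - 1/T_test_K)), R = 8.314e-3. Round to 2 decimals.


T_test = 347.15 K, T_serv = 297.15 K
Ea/R = 67 / 0.008314 = 8058.70
AF = exp(8058.70 * (1/297.15 - 1/347.15))
= 49.70

49.70


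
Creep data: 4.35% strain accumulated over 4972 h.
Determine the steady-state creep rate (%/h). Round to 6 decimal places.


Rate = 4.35 / 4972 = 0.000875 %/h

0.000875


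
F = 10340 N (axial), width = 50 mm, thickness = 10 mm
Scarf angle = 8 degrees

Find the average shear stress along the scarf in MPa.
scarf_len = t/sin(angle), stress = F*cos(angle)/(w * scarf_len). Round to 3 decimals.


scarf_len = 10/sin(8 deg) = 71.8530
cos(8 deg) = 0.990268
stress = 10340*0.990268/(50*71.8530) = 2.850 MPa

2.850


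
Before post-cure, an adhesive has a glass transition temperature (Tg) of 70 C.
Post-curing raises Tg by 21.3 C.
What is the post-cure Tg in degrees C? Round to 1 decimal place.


Tg_post = Tg_base + delta_Tg
= 70 + 21.3
= 91.3 C

91.3


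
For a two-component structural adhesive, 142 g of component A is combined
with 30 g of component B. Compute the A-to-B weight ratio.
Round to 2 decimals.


Weight ratio A:B = 142 / 30
= 4.73

4.73


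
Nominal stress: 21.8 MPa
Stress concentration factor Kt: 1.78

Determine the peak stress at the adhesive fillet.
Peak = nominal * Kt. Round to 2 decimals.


Peak stress = 21.8 * 1.78
= 38.80 MPa

38.80


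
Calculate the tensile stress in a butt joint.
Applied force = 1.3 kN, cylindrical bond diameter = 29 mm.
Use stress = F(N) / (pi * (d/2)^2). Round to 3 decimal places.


A = pi * 14.5^2 = 660.5199 mm^2
sigma = 1300.0 / 660.5199 = 1.968 MPa

1.968


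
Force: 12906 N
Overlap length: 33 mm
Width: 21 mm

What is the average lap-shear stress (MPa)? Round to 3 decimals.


Average shear stress = F / (overlap * width)
= 12906 / (33 * 21)
= 18.623 MPa

18.623


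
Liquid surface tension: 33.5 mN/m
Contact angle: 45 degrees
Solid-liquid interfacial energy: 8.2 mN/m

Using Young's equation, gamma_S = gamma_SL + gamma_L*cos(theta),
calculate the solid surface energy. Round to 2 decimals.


gamma_S = 8.2 + 33.5 * cos(45)
= 31.89 mN/m

31.89


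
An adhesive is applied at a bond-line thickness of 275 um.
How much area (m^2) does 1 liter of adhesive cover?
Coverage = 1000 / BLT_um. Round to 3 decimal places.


Coverage = 1000 / 275 = 3.636 m^2

3.636


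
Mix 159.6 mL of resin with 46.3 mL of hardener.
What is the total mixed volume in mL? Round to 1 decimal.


Total = 159.6 + 46.3 = 205.9 mL

205.9


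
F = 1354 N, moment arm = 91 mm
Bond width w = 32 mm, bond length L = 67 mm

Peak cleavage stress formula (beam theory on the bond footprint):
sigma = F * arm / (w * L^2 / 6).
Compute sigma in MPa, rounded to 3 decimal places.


sigma = (1354 * 91) / (32 * 4489 / 6)
= 123214 * 6 / 143648
= 739284 / 143648
= 5.146 MPa

5.146


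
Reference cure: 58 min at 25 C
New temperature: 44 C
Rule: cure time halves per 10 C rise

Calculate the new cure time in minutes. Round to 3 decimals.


factor = 2^((44-25)/10) = 3.7321
t_new = 58 / 3.7321 = 15.541 min

15.541


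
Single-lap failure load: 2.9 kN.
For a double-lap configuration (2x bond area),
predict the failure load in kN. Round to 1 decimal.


Failure load = 2.9 * 2 = 5.8 kN

5.8


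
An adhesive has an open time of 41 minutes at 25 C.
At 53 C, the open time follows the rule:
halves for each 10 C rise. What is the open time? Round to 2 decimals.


Factor = 2^((53-25)/10) = 6.9644
Open time = 41 / 6.9644 = 5.89 min

5.89


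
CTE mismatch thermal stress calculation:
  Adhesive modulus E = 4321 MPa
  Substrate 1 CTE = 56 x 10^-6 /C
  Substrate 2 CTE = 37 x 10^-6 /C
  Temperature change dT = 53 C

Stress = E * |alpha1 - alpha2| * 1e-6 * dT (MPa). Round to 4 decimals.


delta_alpha = |56 - 37| = 19 x 10^-6/C
Stress = 4321 * 19e-6 * 53
= 4.3512 MPa

4.3512


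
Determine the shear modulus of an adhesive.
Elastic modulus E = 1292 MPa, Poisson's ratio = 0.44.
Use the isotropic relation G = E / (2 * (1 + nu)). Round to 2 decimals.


G = 1292 / (2*(1+0.44)) = 1292 / 2.88
= 448.61 MPa

448.61


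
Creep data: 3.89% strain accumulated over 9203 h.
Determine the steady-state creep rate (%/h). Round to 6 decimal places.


Rate = 3.89 / 9203 = 0.000423 %/h

0.000423


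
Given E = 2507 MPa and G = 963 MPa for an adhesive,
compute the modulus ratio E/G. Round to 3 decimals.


E/G ratio = 2507 / 963 = 2.603

2.603


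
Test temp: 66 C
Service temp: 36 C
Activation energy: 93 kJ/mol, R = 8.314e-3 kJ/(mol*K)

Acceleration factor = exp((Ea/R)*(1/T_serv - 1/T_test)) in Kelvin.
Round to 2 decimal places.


AF = exp((93/0.008314)*(1/309.15 - 1/339.15))
= 24.55

24.55


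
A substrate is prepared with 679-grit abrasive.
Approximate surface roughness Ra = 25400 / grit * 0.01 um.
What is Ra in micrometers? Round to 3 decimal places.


Ra = 25400 / 679 * 0.01 = 0.374 um

0.374


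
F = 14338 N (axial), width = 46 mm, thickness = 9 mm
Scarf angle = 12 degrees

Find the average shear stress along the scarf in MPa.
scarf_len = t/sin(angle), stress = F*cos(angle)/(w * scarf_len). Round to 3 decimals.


scarf_len = 9/sin(12 deg) = 43.2876
cos(12 deg) = 0.978148
stress = 14338*0.978148/(46*43.2876) = 7.043 MPa

7.043


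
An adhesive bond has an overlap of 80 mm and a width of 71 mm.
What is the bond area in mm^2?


Bond area = overlap * width
= 80 * 71
= 5680 mm^2

5680


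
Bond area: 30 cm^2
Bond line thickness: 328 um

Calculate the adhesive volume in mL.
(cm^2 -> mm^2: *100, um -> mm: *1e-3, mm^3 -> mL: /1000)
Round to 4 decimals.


V = 30*100 * 328*1e-3 / 1000
= 0.9840 mL

0.9840


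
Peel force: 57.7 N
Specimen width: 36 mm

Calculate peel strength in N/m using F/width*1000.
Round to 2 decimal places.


Peel strength = 57.7 / 36 * 1000 = 1602.78 N/m

1602.78


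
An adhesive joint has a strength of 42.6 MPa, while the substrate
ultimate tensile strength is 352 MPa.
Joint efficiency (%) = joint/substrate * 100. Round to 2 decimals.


Efficiency = 42.6 / 352 * 100
= 12.10%

12.10


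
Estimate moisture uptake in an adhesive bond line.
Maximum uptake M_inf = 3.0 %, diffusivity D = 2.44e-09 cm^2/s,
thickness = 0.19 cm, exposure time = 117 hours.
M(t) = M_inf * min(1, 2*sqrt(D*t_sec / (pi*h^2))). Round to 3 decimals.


Convert time: 117 h = 421200 s
ratio = min(1, 2*sqrt(2.44e-09*421200/(pi*0.19^2)))
= 0.190388
M(t) = 3.0 * 0.190388 = 0.571%

0.571


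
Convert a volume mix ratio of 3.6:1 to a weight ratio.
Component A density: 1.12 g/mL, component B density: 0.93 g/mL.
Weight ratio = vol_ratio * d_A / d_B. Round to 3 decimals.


= 3.6 * 1.12 / 0.93 = 4.335

4.335


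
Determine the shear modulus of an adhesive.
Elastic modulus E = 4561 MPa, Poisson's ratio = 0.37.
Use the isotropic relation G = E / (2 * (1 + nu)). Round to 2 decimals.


G = 4561 / (2*(1+0.37)) = 4561 / 2.74
= 1664.60 MPa

1664.60


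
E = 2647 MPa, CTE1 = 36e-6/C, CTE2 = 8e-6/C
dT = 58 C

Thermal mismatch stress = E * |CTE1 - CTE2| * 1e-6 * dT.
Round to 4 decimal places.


= 2647 * 28e-6 * 58
= 4.2987 MPa

4.2987


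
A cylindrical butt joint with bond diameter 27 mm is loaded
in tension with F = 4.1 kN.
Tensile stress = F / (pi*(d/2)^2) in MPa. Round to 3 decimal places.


Area = pi * (27/2)^2 = 572.5553 mm^2
Stress = 4.1*1000 / 572.5553
= 7.161 MPa

7.161


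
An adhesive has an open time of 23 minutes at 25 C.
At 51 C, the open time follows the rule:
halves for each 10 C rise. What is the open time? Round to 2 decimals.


Factor = 2^((51-25)/10) = 6.0629
Open time = 23 / 6.0629 = 3.79 min

3.79


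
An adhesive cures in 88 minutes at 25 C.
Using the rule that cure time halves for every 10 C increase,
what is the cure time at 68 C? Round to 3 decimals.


Factor = 2^((68 - 25) / 10) = 19.6983
Cure time = 88 / 19.6983
= 4.467 minutes

4.467


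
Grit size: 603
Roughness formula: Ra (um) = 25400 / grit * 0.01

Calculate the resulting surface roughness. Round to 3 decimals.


Ra = 25400 / 603 * 0.01
= 0.421 um

0.421


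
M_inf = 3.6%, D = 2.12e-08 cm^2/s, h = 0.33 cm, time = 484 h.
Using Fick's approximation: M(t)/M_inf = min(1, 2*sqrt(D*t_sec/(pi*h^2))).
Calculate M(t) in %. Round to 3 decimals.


t = 1742400 s
ratio = min(1, 2*sqrt(2.12e-08*1742400/(pi*0.1089)))
= 0.657178
M(t) = 3.6 * 0.657178 = 2.366%

2.366


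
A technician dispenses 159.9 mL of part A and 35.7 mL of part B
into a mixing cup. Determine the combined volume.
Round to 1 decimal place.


Combined volume = 159.9 + 35.7
= 195.6 mL

195.6


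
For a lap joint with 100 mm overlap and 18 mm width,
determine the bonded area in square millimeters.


Area = 100 * 18 = 1800 mm^2

1800


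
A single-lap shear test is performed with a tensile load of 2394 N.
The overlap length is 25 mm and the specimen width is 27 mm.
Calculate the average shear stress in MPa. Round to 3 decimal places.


Shear stress = F / (overlap * width)
= 2394 / (25 * 27)
= 2394 / 675
= 3.547 MPa

3.547


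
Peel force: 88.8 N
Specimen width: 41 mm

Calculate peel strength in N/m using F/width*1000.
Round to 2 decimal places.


Peel strength = 88.8 / 41 * 1000 = 2165.85 N/m

2165.85


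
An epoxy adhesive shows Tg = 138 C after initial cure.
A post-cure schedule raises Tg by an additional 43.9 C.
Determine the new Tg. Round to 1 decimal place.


New Tg = 138 + 43.9
= 181.9 C

181.9


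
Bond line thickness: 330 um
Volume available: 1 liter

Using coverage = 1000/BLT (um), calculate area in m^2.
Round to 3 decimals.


1 L = 1e6 mm^3, thickness = 330 um = 0.33 mm
Area = 1e6 / 0.33 mm^2 = (1e6 / 0.33) / 1e6 m^2 = 1000 / 330 m^2
= 3.030 m^2

3.030


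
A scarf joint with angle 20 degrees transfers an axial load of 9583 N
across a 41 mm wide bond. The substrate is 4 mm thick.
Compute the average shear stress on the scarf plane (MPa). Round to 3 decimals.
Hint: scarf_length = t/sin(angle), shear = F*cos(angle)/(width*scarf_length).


scarf_length = 4 / sin(20 deg) = 11.6952 mm
cos(20 deg) = 0.939693
shear stress = 9583 * 0.939693 / (41 * 11.6952)
= 18.780 MPa

18.780


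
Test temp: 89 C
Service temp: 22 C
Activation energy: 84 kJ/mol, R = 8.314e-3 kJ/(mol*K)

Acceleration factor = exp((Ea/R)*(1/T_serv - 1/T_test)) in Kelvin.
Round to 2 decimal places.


AF = exp((84/0.008314)*(1/295.15 - 1/362.15))
= 562.87

562.87


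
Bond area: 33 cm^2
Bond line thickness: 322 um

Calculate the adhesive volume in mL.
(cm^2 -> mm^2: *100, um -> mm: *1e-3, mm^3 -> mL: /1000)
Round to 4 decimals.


V = 33*100 * 322*1e-3 / 1000
= 1.0626 mL

1.0626


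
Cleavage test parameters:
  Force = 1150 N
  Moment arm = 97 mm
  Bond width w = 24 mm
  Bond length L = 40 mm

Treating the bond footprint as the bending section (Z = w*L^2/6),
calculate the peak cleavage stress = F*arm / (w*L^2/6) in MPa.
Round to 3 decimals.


M = 1150 * 97 = 111550 N*mm
Z = 24 * 40^2 / 6 = 38400 / 6 mm^3
sigma = M / Z = 6 * 111550 / 38400 = 669300 / 38400
= 17.430 MPa

17.430


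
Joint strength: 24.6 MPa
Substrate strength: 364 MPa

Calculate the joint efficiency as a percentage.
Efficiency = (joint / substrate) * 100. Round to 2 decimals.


Efficiency = (24.6 / 364) * 100 = 6.76%

6.76
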